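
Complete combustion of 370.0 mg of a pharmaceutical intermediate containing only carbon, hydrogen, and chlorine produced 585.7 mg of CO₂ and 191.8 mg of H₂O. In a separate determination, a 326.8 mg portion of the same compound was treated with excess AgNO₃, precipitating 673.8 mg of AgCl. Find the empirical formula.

C5H8Cl2

mol C = 0.5857 g CO₂ ÷ 44.009 g/mol = 0.013309 mol
mol H = 2 × 0.1918 g H₂O ÷ 18.015 g/mol = 0.021293 mol
From the AgCl data: mol Cl per gram of compound = (0.6738 ÷ 143.318) ÷ 0.3268 = 0.014386 mol/g, so in the 0.3700 g combustion sample mol Cl = 0.0053229 mol
Divide by the smallest (0.0053229 mol): C 2.500, H 4.000, Cl 1.000
Multiplying each by 2 gives whole numbers: C 5.00, H 8.00, Cl 2.00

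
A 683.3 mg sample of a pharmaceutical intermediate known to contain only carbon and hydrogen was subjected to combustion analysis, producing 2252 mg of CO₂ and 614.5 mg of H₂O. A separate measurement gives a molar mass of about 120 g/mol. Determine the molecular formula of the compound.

C9H12

mol C = 2.252 g CO₂ ÷ 44.009 g/mol = 0.051171 mol
mol H = 2 × 0.6145 g H₂O ÷ 18.015 g/mol = 0.068221 mol
Divide by the smallest (0.051171 mol): C 1.000, H 1.333
Multiplying each by 3 gives whole numbers: C 3.00, H 4.00
Empirical formula: C3H4
Empirical-formula mass = 40.06 g/mol; 120 ÷ 40.06 ≈ 3, so the molecular formula is C9H12.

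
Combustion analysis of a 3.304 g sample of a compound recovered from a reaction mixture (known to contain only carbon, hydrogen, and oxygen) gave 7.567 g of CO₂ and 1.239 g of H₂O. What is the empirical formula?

mol C = 7.567 g CO₂ ÷ 44.009 g/mol = 0.17194 mol
mol H = 2 × 1.239 g H₂O ÷ 18.015 g/mol = 0.13755 mol
mass O = 3.304 − (2.0652 + 0.13865) = 1.1002 g → mol O = 1.1002 ÷ 15.999 = 0.068764 mol
Divide by the smallest (0.068764 mol): C 2.500, H 2.000, O 1.000
Multiplying each by 2 gives whole numbers: C 5.00, H 4.00, O 2.00

C5H4O2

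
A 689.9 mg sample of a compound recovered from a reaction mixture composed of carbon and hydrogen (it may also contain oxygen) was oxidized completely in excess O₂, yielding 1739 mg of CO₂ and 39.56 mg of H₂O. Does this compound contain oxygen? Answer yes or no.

yes

mol C = 1.739 g CO₂ ÷ 44.009 g/mol = 0.039515 mol
mol H = 2 × 0.03956 g H₂O ÷ 18.015 g/mol = 0.0043919 mol
C and H account for only 0.47904 g of the 0.6899 g sample; the remaining 0.21086 g must be oxygen.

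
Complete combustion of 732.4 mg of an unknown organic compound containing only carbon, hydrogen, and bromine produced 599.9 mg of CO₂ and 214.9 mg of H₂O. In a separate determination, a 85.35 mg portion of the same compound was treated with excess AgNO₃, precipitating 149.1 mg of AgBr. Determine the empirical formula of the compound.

C4H7Br2

mol C = 0.5999 g CO₂ ÷ 44.009 g/mol = 0.013631 mol
mol H = 2 × 0.2149 g H₂O ÷ 18.015 g/mol = 0.023858 mol
From the AgBr data: mol Br per gram of compound = (0.1491 ÷ 187.772) ÷ 0.08535 = 0.0093034 mol/g, so in the 0.7324 g combustion sample mol Br = 0.0068138 mol
Divide by the smallest (0.0068138 mol): C 2.001, H 3.501, Br 1.000
Multiplying each by 2 gives whole numbers: C 4.00, H 7.00, Br 2.00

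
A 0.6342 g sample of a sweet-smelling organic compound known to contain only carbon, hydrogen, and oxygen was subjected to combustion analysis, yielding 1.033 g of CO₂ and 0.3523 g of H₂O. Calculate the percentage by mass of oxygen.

mol C = 1.033 g CO₂ ÷ 44.009 g/mol = 0.023472 mol
mol H = 2 × 0.3523 g H₂O ÷ 18.015 g/mol = 0.039112 mol
mass O = 0.6342 − (0.28193 + 0.039425) = 0.31285 g → mol O = 0.31285 ÷ 15.999 = 0.019554 mol
mass % O = 0.31285 g ÷ 0.6342 g × 100%

49.33%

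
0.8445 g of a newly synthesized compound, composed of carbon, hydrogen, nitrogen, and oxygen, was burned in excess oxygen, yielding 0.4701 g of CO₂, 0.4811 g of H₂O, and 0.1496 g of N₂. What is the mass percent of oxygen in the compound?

mol C = 0.4701 g CO₂ ÷ 44.009 g/mol = 0.010682 mol
mol H = 2 × 0.4811 g H₂O ÷ 18.015 g/mol = 0.053411 mol
mol N = 2 × 0.1496 g N₂ ÷ 28.014 g/mol = 0.010680 mol
mass O = 0.8445 − (0.12830 + 0.053838 + 0.14960) = 0.51276 g → mol O = 0.51276 ÷ 15.999 = 0.032050 mol
mass % O = 0.51276 g ÷ 0.8445 g × 100%

60.72%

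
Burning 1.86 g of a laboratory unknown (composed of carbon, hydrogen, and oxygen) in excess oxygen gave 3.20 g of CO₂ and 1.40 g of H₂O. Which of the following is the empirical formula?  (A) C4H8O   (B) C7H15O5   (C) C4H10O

mol C = 3.20 g CO₂ ÷ 44.009 g/mol = 0.07271 mol
mol H = 2 × 1.40 g H₂O ÷ 18.015 g/mol = 0.1554 mol
mass O = 1.86 − (0.8733 + 0.1567) = 0.8300 g → mol O = 0.8300 ÷ 15.999 = 0.05188 mol
Divide by the smallest (0.05188 mol): C 1.402, H 2.996, O 1.000
Multiplying each by 5 gives whole numbers: C 7.01, H 14.98, O 5.00

(B) C7H15O5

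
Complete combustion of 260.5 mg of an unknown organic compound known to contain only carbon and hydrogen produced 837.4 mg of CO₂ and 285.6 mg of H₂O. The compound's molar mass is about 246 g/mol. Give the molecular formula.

mol C = 0.8374 g CO₂ ÷ 44.009 g/mol = 0.019028 mol
mol H = 2 × 0.2856 g H₂O ÷ 18.015 g/mol = 0.031707 mol
Divide by the smallest (0.019028 mol): C 1.000, H 1.666
Multiplying each by 3 gives whole numbers: C 3.00, H 5.00
Empirical formula: C3H5
Empirical-formula mass = 41.07 g/mol; 246 ÷ 41.07 ≈ 6, so the molecular formula is C18H30.

C18H30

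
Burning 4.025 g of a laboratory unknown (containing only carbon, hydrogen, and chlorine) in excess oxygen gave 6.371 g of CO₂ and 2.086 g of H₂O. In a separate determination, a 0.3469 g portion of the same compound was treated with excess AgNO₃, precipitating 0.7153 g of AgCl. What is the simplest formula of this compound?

C5H8Cl2

mol C = 6.371 g CO₂ ÷ 44.009 g/mol = 0.14477 mol
mol H = 2 × 2.086 g H₂O ÷ 18.015 g/mol = 0.23158 mol
From the AgCl data: mol Cl per gram of compound = (0.7153 ÷ 143.318) ÷ 0.3469 = 0.014387 mol/g, so in the 4.025 g combustion sample mol Cl = 0.057909 mol
Divide by the smallest (0.057909 mol): C 2.500, H 3.999, Cl 1.000
Multiplying each by 2 gives whole numbers: C 5.00, H 8.00, Cl 2.00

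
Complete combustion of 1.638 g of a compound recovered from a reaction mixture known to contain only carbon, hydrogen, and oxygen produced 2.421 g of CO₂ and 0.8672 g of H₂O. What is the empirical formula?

C4H7O4

mol C = 2.421 g CO₂ ÷ 44.009 g/mol = 0.055011 mol
mol H = 2 × 0.8672 g H₂O ÷ 18.015 g/mol = 0.096275 mol
mass O = 1.638 − (0.66074 + 0.097046) = 0.88021 g → mol O = 0.88021 ÷ 15.999 = 0.055017 mol
Divide by the smallest (0.055011 mol): C 1.000, H 1.750, O 1.000
Multiplying each by 4 gives whole numbers: C 4.00, H 7.00, O 4.00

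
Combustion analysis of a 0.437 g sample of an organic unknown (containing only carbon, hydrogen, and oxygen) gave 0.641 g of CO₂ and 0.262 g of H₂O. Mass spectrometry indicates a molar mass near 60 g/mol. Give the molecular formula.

mol C = 0.641 g CO₂ ÷ 44.009 g/mol = 0.01457 mol
mol H = 2 × 0.262 g H₂O ÷ 18.015 g/mol = 0.02909 mol
mass O = 0.437 − (0.1749 + 0.02932) = 0.2327 g → mol O = 0.2327 ÷ 15.999 = 0.01455 mol
Divide by the smallest (0.01455 mol): C 1.001, H 2.000, O 1.000
Empirical formula: CH2O
Empirical-formula mass = 30.03 g/mol; 60 ÷ 30.03 ≈ 2, so the molecular formula is C2H4O2.

C2H4O2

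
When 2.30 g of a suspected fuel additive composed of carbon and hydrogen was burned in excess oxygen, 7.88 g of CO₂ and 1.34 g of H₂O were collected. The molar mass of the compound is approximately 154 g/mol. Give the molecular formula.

mol C = 7.88 g CO₂ ÷ 44.009 g/mol = 0.1791 mol
mol H = 2 × 1.34 g H₂O ÷ 18.015 g/mol = 0.1488 mol
Divide by the smallest (0.1488 mol): C 1.204, H 1.000
Multiplying each by 5 gives whole numbers: C 6.02, H 5.00
Empirical formula: C6H5
Empirical-formula mass = 77.11 g/mol; 154 ÷ 77.11 ≈ 2, so the molecular formula is C12H10.

C12H10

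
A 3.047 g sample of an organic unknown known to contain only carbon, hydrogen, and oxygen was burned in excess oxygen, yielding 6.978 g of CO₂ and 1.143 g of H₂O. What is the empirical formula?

mol C = 6.978 g CO₂ ÷ 44.009 g/mol = 0.15856 mol
mol H = 2 × 1.143 g H₂O ÷ 18.015 g/mol = 0.12689 mol
mass O = 3.047 − (1.9044 + 0.12791) = 1.0146 g → mol O = 1.0146 ÷ 15.999 = 0.063419 mol
Divide by the smallest (0.063419 mol): C 2.500, H 2.001, O 1.000
Multiplying each by 2 gives whole numbers: C 5.00, H 4.00, O 2.00

C5H4O2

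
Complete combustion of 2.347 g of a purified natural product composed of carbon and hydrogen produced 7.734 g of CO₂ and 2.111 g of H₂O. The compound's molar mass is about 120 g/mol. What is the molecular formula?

C9H12

mol C = 7.734 g CO₂ ÷ 44.009 g/mol = 0.17574 mol
mol H = 2 × 2.111 g H₂O ÷ 18.015 g/mol = 0.23436 mol
Divide by the smallest (0.17574 mol): C 1.000, H 1.334
Multiplying each by 3 gives whole numbers: C 3.00, H 4.00
Empirical formula: C3H4
Empirical-formula mass = 40.06 g/mol; 120 ÷ 40.06 ≈ 3, so the molecular formula is C9H12.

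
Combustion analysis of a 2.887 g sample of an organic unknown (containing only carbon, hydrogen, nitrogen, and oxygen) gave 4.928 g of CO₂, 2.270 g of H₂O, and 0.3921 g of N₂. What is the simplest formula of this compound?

mol C = 4.928 g CO₂ ÷ 44.009 g/mol = 0.11198 mol
mol H = 2 × 2.270 g H₂O ÷ 18.015 g/mol = 0.25201 mol
mol N = 2 × 0.3921 g N₂ ÷ 28.014 g/mol = 0.027993 mol
mass O = 2.887 − (1.3450 + 0.25403 + 0.39210) = 0.89591 g → mol O = 0.89591 ÷ 15.999 = 0.055998 mol
Divide by the smallest (0.027993 mol): C 4.000, H 9.003, N 1.000, O 2.000

C4H9NO2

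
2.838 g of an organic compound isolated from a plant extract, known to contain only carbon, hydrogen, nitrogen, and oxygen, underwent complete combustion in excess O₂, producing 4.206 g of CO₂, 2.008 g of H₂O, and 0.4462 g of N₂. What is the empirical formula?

mol C = 4.206 g CO₂ ÷ 44.009 g/mol = 0.095571 mol
mol H = 2 × 2.008 g H₂O ÷ 18.015 g/mol = 0.22293 mol
mol N = 2 × 0.4462 g N₂ ÷ 28.014 g/mol = 0.031856 mol
mass O = 2.838 − (1.1479 + 0.22471 + 0.44620) = 1.0192 g → mol O = 1.0192 ÷ 15.999 = 0.063703 mol
Divide by the smallest (0.031856 mol): C 3.000, H 6.998, N 1.000, O 2.000

C3H7NO2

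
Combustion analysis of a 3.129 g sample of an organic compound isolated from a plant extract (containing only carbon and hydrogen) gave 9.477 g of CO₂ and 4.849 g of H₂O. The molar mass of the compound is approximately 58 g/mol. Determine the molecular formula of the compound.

C4H10

mol C = 9.477 g CO₂ ÷ 44.009 g/mol = 0.21534 mol
mol H = 2 × 4.849 g H₂O ÷ 18.015 g/mol = 0.53833 mol
Divide by the smallest (0.21534 mol): C 1.000, H 2.500
Multiplying each by 2 gives whole numbers: C 2.00, H 5.00
Empirical formula: C2H5
Empirical-formula mass = 29.06 g/mol; 58 ÷ 29.06 ≈ 2, so the molecular formula is C4H10.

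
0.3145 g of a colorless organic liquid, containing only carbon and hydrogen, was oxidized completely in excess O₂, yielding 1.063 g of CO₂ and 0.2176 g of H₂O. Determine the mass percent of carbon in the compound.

mol C = 1.063 g CO₂ ÷ 44.009 g/mol = 0.024154 mol
mol H = 2 × 0.2176 g H₂O ÷ 18.015 g/mol = 0.024158 mol
mass % C = 0.29012 g ÷ 0.3145 g × 100%

92.25%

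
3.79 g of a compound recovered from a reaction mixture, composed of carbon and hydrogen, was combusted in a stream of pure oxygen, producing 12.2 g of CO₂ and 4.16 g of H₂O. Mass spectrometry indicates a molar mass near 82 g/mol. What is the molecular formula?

mol C = 12.2 g CO₂ ÷ 44.009 g/mol = 0.2772 mol
mol H = 2 × 4.16 g H₂O ÷ 18.015 g/mol = 0.4618 mol
Divide by the smallest (0.2772 mol): C 1.000, H 1.666
Multiplying each by 3 gives whole numbers: C 3.00, H 5.00
Empirical formula: C3H5
Empirical-formula mass = 41.07 g/mol; 82 ÷ 41.07 ≈ 2, so the molecular formula is C6H10.

C6H10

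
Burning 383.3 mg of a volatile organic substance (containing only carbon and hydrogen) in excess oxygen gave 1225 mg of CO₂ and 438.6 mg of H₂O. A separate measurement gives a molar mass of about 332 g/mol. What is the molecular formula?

mol C = 1.225 g CO₂ ÷ 44.009 g/mol = 0.027835 mol
mol H = 2 × 0.4386 g H₂O ÷ 18.015 g/mol = 0.048693 mol
Divide by the smallest (0.027835 mol): C 1.000, H 1.749
Multiplying each by 4 gives whole numbers: C 4.00, H 7.00
Empirical formula: C4H7
Empirical-formula mass = 55.10 g/mol; 332 ÷ 55.10 ≈ 6, so the molecular formula is C24H42.

C24H42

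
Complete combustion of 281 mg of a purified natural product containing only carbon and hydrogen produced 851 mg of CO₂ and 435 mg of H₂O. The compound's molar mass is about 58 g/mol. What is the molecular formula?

C4H10

mol C = 0.851 g CO₂ ÷ 44.009 g/mol = 0.01934 mol
mol H = 2 × 0.435 g H₂O ÷ 18.015 g/mol = 0.04829 mol
Divide by the smallest (0.01934 mol): C 1.000, H 2.497
Multiplying each by 2 gives whole numbers: C 2.00, H 4.99
Empirical formula: C2H5
Empirical-formula mass = 29.06 g/mol; 58 ÷ 29.06 ≈ 2, so the molecular formula is C4H10.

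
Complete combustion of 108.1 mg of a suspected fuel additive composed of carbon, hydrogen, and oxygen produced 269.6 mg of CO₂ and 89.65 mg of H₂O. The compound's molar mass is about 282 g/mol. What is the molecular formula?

mol C = 0.2696 g CO₂ ÷ 44.009 g/mol = 0.0061260 mol
mol H = 2 × 0.08965 g H₂O ÷ 18.015 g/mol = 0.0099528 mol
mass O = 0.1081 − (0.073580 + 0.010032) = 0.024488 g → mol O = 0.024488 ÷ 15.999 = 0.0015306 mol
Divide by the smallest (0.0015306 mol): C 4.002, H 6.503, O 1.000
Multiplying each by 2 gives whole numbers: C 8.00, H 13.01, O 2.00
Empirical formula: C8H13O2
Empirical-formula mass = 141.19 g/mol; 282 ÷ 141.19 ≈ 2, so the molecular formula is C16H26O4.

C16H26O4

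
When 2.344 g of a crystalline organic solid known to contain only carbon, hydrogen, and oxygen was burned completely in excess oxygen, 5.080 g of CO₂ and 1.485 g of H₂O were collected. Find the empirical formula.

C7H10O3

mol C = 5.080 g CO₂ ÷ 44.009 g/mol = 0.11543 mol
mol H = 2 × 1.485 g H₂O ÷ 18.015 g/mol = 0.16486 mol
mass O = 2.344 − (1.3864 + 0.16618) = 0.79138 g → mol O = 0.79138 ÷ 15.999 = 0.049464 mol
Divide by the smallest (0.049464 mol): C 2.334, H 3.333, O 1.000
Multiplying each by 3 gives whole numbers: C 7.00, H 10.00, O 3.00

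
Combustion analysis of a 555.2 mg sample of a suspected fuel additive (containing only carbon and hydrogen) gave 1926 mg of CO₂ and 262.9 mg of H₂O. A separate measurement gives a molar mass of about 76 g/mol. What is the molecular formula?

mol C = 1.926 g CO₂ ÷ 44.009 g/mol = 0.043764 mol
mol H = 2 × 0.2629 g H₂O ÷ 18.015 g/mol = 0.029187 mol
Divide by the smallest (0.029187 mol): C 1.499, H 1.000
Multiplying each by 2 gives whole numbers: C 3.00, H 2.00
Empirical formula: C3H2
Empirical-formula mass = 38.05 g/mol; 76 ÷ 38.05 ≈ 2, so the molecular formula is C6H4.

C6H4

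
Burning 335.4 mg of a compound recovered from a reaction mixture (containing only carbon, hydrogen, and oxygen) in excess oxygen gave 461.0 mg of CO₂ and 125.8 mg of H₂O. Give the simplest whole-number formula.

C6H8O7

mol C = 0.4610 g CO₂ ÷ 44.009 g/mol = 0.010475 mol
mol H = 2 × 0.1258 g H₂O ÷ 18.015 g/mol = 0.013966 mol
mass O = 0.3354 − (0.12582 + 0.014078) = 0.19551 g → mol O = 0.19551 ÷ 15.999 = 0.012220 mol
Divide by the smallest (0.010475 mol): C 1.000, H 1.333, O 1.167
Multiplying each by 6 gives whole numbers: C 6.00, H 8.00, O 7.00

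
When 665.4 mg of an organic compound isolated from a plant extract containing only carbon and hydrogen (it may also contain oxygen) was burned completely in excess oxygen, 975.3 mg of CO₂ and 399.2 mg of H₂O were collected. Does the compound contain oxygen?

yes

mol C = 0.9753 g CO₂ ÷ 44.009 g/mol = 0.022161 mol
mol H = 2 × 0.3992 g H₂O ÷ 18.015 g/mol = 0.044319 mol
C and H account for only 0.31085 g of the 0.6654 g sample; the remaining 0.35455 g must be oxygen.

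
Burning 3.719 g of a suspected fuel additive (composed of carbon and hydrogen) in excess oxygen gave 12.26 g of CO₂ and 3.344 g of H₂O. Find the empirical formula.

C3H4

mol C = 12.26 g CO₂ ÷ 44.009 g/mol = 0.27858 mol
mol H = 2 × 3.344 g H₂O ÷ 18.015 g/mol = 0.37125 mol
Divide by the smallest (0.27858 mol): C 1.000, H 1.333
Multiplying each by 3 gives whole numbers: C 3.00, H 4.00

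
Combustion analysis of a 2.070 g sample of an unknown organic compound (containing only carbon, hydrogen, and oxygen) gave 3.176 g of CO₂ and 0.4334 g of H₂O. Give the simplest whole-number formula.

mol C = 3.176 g CO₂ ÷ 44.009 g/mol = 0.072167 mol
mol H = 2 × 0.4334 g H₂O ÷ 18.015 g/mol = 0.048115 mol
mass O = 2.070 − (0.86680 + 0.048500) = 1.1547 g → mol O = 1.1547 ÷ 15.999 = 0.072173 mol
Divide by the smallest (0.048115 mol): C 1.500, H 1.000, O 1.500
Multiplying each by 2 gives whole numbers: C 3.00, H 2.00, O 3.00

C3H2O3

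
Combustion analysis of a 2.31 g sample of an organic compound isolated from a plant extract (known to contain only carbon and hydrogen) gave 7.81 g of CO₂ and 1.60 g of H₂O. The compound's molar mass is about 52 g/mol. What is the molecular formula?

mol C = 7.81 g CO₂ ÷ 44.009 g/mol = 0.1775 mol
mol H = 2 × 1.60 g H₂O ÷ 18.015 g/mol = 0.1776 mol
Divide by the smallest (0.1775 mol): C 1.000, H 1.001
Empirical formula: CH
Empirical-formula mass = 13.02 g/mol; 52 ÷ 13.02 ≈ 4, so the molecular formula is C4H4.

C4H4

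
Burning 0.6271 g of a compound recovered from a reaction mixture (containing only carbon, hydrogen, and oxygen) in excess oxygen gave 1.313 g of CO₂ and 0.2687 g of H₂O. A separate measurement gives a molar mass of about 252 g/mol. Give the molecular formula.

C12H12O6

mol C = 1.313 g CO₂ ÷ 44.009 g/mol = 0.029835 mol
mol H = 2 × 0.2687 g H₂O ÷ 18.015 g/mol = 0.029831 mol
mass O = 0.6271 − (0.35835 + 0.030069) = 0.23868 g → mol O = 0.23868 ÷ 15.999 = 0.014919 mol
Divide by the smallest (0.014919 mol): C 2.000, H 2.000, O 1.000
Empirical formula: C2H2O
Empirical-formula mass = 42.04 g/mol; 252 ÷ 42.04 ≈ 6, so the molecular formula is C12H12O6.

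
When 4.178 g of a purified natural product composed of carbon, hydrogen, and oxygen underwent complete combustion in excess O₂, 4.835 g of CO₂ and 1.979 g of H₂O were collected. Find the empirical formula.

C2H4O3

mol C = 4.835 g CO₂ ÷ 44.009 g/mol = 0.10986 mol
mol H = 2 × 1.979 g H₂O ÷ 18.015 g/mol = 0.21971 mol
mass O = 4.178 − (1.3196 + 0.22146) = 2.6370 g → mol O = 2.6370 ÷ 15.999 = 0.16482 mol
Divide by the smallest (0.10986 mol): C 1.000, H 2.000, O 1.500
Multiplying each by 2 gives whole numbers: C 2.00, H 4.00, O 3.00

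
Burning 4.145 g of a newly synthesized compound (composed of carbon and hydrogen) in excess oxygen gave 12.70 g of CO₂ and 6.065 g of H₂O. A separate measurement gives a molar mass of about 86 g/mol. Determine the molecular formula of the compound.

mol C = 12.70 g CO₂ ÷ 44.009 g/mol = 0.28858 mol
mol H = 2 × 6.065 g H₂O ÷ 18.015 g/mol = 0.67333 mol
Divide by the smallest (0.28858 mol): C 1.000, H 2.333
Multiplying each by 3 gives whole numbers: C 3.00, H 7.00
Empirical formula: C3H7
Empirical-formula mass = 43.09 g/mol; 86 ÷ 43.09 ≈ 2, so the molecular formula is C6H14.

C6H14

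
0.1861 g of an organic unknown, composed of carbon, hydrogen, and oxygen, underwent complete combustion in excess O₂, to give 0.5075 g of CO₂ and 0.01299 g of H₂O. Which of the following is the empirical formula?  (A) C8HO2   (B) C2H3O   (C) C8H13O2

(A) C8HO2

mol C = 0.5075 g CO₂ ÷ 44.009 g/mol = 0.011532 mol
mol H = 2 × 0.01299 g H₂O ÷ 18.015 g/mol = 0.0014421 mol
mass O = 0.1861 − (0.13851 + 0.0014537) = 0.046139 g → mol O = 0.046139 ÷ 15.999 = 0.0028838 mol
Divide by the smallest (0.0014421 mol): C 7.996, H 1.000, O 2.000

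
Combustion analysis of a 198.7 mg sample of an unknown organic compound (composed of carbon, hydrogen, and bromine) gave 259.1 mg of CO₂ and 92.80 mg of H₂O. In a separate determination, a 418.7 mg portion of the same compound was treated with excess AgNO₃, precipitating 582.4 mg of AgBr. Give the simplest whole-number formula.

C4H7Br

mol C = 0.2591 g CO₂ ÷ 44.009 g/mol = 0.0058874 mol
mol H = 2 × 0.09280 g H₂O ÷ 18.015 g/mol = 0.010303 mol
From the AgBr data: mol Br per gram of compound = (0.5824 ÷ 187.772) ÷ 0.4187 = 0.0074078 mol/g, so in the 0.1987 g combustion sample mol Br = 0.0014719 mol
Divide by the smallest (0.0014719 mol): C 4.000, H 6.999, Br 1.000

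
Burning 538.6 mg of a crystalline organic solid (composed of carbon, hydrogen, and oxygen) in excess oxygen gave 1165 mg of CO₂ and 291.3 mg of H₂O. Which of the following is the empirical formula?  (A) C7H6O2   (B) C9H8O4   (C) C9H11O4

mol C = 1.165 g CO₂ ÷ 44.009 g/mol = 0.026472 mol
mol H = 2 × 0.2913 g H₂O ÷ 18.015 g/mol = 0.032340 mol
mass O = 0.5386 − (0.31795 + 0.032598) = 0.18805 g → mol O = 0.18805 ÷ 15.999 = 0.011754 mol
Divide by the smallest (0.011754 mol): C 2.252, H 2.751, O 1.000
Multiplying each by 4 gives whole numbers: C 9.01, H 11.01, O 4.00

(C) C9H11O4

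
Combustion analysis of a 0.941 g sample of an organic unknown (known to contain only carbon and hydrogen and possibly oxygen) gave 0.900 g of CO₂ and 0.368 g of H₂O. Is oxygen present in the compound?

mol C = 0.900 g CO₂ ÷ 44.009 g/mol = 0.02045 mol
mol H = 2 × 0.368 g H₂O ÷ 18.015 g/mol = 0.04085 mol
C and H account for only 0.2868 g of the 0.941 g sample; the remaining 0.6542 g must be oxygen.

yes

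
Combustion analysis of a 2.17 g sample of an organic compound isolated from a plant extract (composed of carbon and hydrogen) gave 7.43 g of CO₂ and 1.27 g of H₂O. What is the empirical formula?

mol C = 7.43 g CO₂ ÷ 44.009 g/mol = 0.1688 mol
mol H = 2 × 1.27 g H₂O ÷ 18.015 g/mol = 0.1410 mol
Divide by the smallest (0.1410 mol): C 1.197, H 1.000
Multiplying each by 5 gives whole numbers: C 5.99, H 5.00

C6H5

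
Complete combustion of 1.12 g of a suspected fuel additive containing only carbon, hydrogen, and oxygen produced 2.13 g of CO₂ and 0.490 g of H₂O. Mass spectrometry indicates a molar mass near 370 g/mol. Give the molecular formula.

C16H18O10

mol C = 2.13 g CO₂ ÷ 44.009 g/mol = 0.04840 mol
mol H = 2 × 0.490 g H₂O ÷ 18.015 g/mol = 0.05440 mol
mass O = 1.12 − (0.5813 + 0.05483) = 0.4838 g → mol O = 0.4838 ÷ 15.999 = 0.03024 mol
Divide by the smallest (0.03024 mol): C 1.600, H 1.799, O 1.000
Multiplying each by 5 gives whole numbers: C 8.00, H 8.99, O 5.00
Empirical formula: C8H9O5
Empirical-formula mass = 185.16 g/mol; 370 ÷ 185.16 ≈ 2, so the molecular formula is C16H18O10.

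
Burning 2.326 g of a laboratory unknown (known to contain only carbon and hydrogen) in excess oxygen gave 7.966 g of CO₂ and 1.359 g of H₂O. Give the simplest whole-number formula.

mol C = 7.966 g CO₂ ÷ 44.009 g/mol = 0.18101 mol
mol H = 2 × 1.359 g H₂O ÷ 18.015 g/mol = 0.15087 mol
Divide by the smallest (0.15087 mol): C 1.200, H 1.000
Multiplying each by 5 gives whole numbers: C 6.00, H 5.00

C6H5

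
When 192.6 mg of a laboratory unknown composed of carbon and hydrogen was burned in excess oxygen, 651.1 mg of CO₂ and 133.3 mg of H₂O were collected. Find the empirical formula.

CH

mol C = 0.6511 g CO₂ ÷ 44.009 g/mol = 0.014795 mol
mol H = 2 × 0.1333 g H₂O ÷ 18.015 g/mol = 0.014799 mol
Divide by the smallest (0.014795 mol): C 1.000, H 1.000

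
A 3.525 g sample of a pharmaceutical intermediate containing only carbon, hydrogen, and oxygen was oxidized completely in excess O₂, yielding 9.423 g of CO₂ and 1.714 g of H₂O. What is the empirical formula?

mol C = 9.423 g CO₂ ÷ 44.009 g/mol = 0.21412 mol
mol H = 2 × 1.714 g H₂O ÷ 18.015 g/mol = 0.19029 mol
mass O = 3.525 − (2.5717 + 0.19181) = 0.76145 g → mol O = 0.76145 ÷ 15.999 = 0.047594 mol
Divide by the smallest (0.047594 mol): C 4.499, H 3.998, O 1.000
Multiplying each by 2 gives whole numbers: C 9.00, H 8.00, O 2.00

C9H8O2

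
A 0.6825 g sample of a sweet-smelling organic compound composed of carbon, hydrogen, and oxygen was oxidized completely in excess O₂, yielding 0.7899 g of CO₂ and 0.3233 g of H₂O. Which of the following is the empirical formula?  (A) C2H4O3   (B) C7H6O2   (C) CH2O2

mol C = 0.7899 g CO₂ ÷ 44.009 g/mol = 0.017949 mol
mol H = 2 × 0.3233 g H₂O ÷ 18.015 g/mol = 0.035892 mol
mass O = 0.6825 − (0.21558 + 0.036179) = 0.43074 g → mol O = 0.43074 ÷ 15.999 = 0.026923 mol
Divide by the smallest (0.017949 mol): C 1.000, H 2.000, O 1.500
Multiplying each by 2 gives whole numbers: C 2.00, H 4.00, O 3.00

(A) C2H4O3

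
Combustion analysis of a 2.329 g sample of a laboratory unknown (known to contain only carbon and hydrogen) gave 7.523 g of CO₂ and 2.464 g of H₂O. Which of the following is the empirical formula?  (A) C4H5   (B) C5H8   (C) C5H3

(B) C5H8

mol C = 7.523 g CO₂ ÷ 44.009 g/mol = 0.17094 mol
mol H = 2 × 2.464 g H₂O ÷ 18.015 g/mol = 0.27355 mol
Divide by the smallest (0.17094 mol): C 1.000, H 1.600
Multiplying each by 5 gives whole numbers: C 5.00, H 8.00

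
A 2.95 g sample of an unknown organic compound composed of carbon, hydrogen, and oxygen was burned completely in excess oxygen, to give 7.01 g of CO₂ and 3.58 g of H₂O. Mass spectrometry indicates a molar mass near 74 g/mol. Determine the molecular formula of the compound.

mol C = 7.01 g CO₂ ÷ 44.009 g/mol = 0.1593 mol
mol H = 2 × 3.58 g H₂O ÷ 18.015 g/mol = 0.3974 mol
mass O = 2.95 − (1.913 + 0.4006) = 0.6362 g → mol O = 0.6362 ÷ 15.999 = 0.03976 mol
Divide by the smallest (0.03976 mol): C 4.006, H 9.995, O 1.000
Empirical formula: C4H10O
Empirical-formula mass = 74.12 g/mol; 74 ÷ 74.12 ≈ 1, so the molecular formula is C4H10O.

C4H10O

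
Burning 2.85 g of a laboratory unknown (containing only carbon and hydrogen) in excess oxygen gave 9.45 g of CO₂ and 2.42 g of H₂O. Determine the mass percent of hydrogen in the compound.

mol C = 9.45 g CO₂ ÷ 44.009 g/mol = 0.2147 mol
mol H = 2 × 2.42 g H₂O ÷ 18.015 g/mol = 0.2687 mol
mass % H = 0.2708 g ÷ 2.85 g × 100%

9.5%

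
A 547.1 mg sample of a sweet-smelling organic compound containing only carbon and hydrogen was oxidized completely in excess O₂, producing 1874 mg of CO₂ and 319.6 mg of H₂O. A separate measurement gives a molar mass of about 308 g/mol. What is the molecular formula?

mol C = 1.874 g CO₂ ÷ 44.009 g/mol = 0.042582 mol
mol H = 2 × 0.3196 g H₂O ÷ 18.015 g/mol = 0.035482 mol
Divide by the smallest (0.035482 mol): C 1.200, H 1.000
Multiplying each by 5 gives whole numbers: C 6.00, H 5.00
Empirical formula: C6H5
Empirical-formula mass = 77.11 g/mol; 308 ÷ 77.11 ≈ 4, so the molecular formula is C24H20.

C24H20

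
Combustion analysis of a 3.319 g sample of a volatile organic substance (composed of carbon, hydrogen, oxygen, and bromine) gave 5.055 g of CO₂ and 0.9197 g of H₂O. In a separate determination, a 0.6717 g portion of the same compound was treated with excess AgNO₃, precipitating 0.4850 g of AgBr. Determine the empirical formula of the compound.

mol C = 5.055 g CO₂ ÷ 44.009 g/mol = 0.11486 mol
mol H = 2 × 0.9197 g H₂O ÷ 18.015 g/mol = 0.10210 mol
From the AgBr data: mol Br per gram of compound = (0.4850 ÷ 187.772) ÷ 0.6717 = 0.0038453 mol/g, so in the 3.319 g combustion sample mol Br = 0.012763 mol
mass O = 3.319 − (1.3796 + 0.10292 + 1.0198) = 0.81667 g → mol O = 0.81667 ÷ 15.999 = 0.051045 mol
Divide by the smallest (0.012763 mol): C 9.000, H 8.000, Br 1.000, O 4.000

C9H8BrO4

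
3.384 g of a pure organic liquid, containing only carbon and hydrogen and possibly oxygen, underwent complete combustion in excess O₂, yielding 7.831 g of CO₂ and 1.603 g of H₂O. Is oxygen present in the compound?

yes

mol C = 7.831 g CO₂ ÷ 44.009 g/mol = 0.17794 mol
mol H = 2 × 1.603 g H₂O ÷ 18.015 g/mol = 0.17796 mol
C and H account for only 2.3166 g of the 3.384 g sample; the remaining 1.0674 g must be oxygen.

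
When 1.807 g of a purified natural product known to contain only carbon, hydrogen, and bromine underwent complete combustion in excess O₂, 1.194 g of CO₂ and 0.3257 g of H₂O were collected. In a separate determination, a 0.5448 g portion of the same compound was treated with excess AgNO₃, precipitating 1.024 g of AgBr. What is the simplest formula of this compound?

C3H4Br2

mol C = 1.194 g CO₂ ÷ 44.009 g/mol = 0.027131 mol
mol H = 2 × 0.3257 g H₂O ÷ 18.015 g/mol = 0.036159 mol
From the AgBr data: mol Br per gram of compound = (1.024 ÷ 187.772) ÷ 0.5448 = 0.010010 mol/g, so in the 1.807 g combustion sample mol Br = 0.018088 mol
Divide by the smallest (0.018088 mol): C 1.500, H 1.999, Br 1.000
Multiplying each by 2 gives whole numbers: C 3.00, H 4.00, Br 2.00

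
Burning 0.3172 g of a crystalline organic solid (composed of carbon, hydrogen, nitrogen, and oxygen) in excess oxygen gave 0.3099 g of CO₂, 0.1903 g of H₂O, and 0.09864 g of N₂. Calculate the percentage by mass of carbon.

26.66%

mol C = 0.3099 g CO₂ ÷ 44.009 g/mol = 0.0070417 mol
mol H = 2 × 0.1903 g H₂O ÷ 18.015 g/mol = 0.021127 mol
mol N = 2 × 0.09864 g N₂ ÷ 28.014 g/mol = 0.0070422 mol
mass O = 0.3172 − (0.084578 + 0.021296 + 0.098640) = 0.11269 g → mol O = 0.11269 ÷ 15.999 = 0.0070433 mol
mass % C = 0.084578 g ÷ 0.3172 g × 100%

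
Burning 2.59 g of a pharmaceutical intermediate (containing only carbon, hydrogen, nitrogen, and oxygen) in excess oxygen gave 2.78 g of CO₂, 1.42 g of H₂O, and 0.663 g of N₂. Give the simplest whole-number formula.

C4H10N3O4

mol C = 2.78 g CO₂ ÷ 44.009 g/mol = 0.06317 mol
mol H = 2 × 1.42 g H₂O ÷ 18.015 g/mol = 0.1576 mol
mol N = 2 × 0.663 g N₂ ÷ 28.014 g/mol = 0.04733 mol
mass O = 2.59 − (0.7587 + 0.1589 + 0.6630) = 1.009 g → mol O = 1.009 ÷ 15.999 = 0.06309 mol
Divide by the smallest (0.04733 mol): C 1.335, H 3.331, N 1.000, O 1.333
Multiplying each by 3 gives whole numbers: C 4.00, H 9.99, N 3.00, O 4.00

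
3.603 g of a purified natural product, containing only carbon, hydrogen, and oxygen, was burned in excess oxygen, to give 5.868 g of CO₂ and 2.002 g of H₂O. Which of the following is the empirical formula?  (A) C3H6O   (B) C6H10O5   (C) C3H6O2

(B) C6H10O5

mol C = 5.868 g CO₂ ÷ 44.009 g/mol = 0.13334 mol
mol H = 2 × 2.002 g H₂O ÷ 18.015 g/mol = 0.22226 mol
mass O = 3.603 − (1.6015 + 0.22404) = 1.7775 g → mol O = 1.7775 ÷ 15.999 = 0.11110 mol
Divide by the smallest (0.11110 mol): C 1.200, H 2.001, O 1.000
Multiplying each by 5 gives whole numbers: C 6.00, H 10.00, O 5.00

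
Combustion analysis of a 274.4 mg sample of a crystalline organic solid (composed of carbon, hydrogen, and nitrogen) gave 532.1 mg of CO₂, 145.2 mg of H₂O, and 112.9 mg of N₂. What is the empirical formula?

C3H4N2

mol C = 0.5321 g CO₂ ÷ 44.009 g/mol = 0.012091 mol
mol H = 2 × 0.1452 g H₂O ÷ 18.015 g/mol = 0.016120 mol
mol N = 2 × 0.1129 g N₂ ÷ 28.014 g/mol = 0.0080603 mol
Divide by the smallest (0.0080603 mol): C 1.500, H 2.000, N 1.000
Multiplying each by 2 gives whole numbers: C 3.00, H 4.00, N 2.00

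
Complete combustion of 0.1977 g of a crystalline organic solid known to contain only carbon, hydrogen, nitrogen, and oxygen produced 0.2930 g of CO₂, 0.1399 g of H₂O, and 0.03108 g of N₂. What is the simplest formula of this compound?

mol C = 0.2930 g CO₂ ÷ 44.009 g/mol = 0.0066577 mol
mol H = 2 × 0.1399 g H₂O ÷ 18.015 g/mol = 0.015532 mol
mol N = 2 × 0.03108 g N₂ ÷ 28.014 g/mol = 0.0022189 mol
mass O = 0.1977 − (0.079966 + 0.015656 + 0.031080) = 0.070998 g → mol O = 0.070998 ÷ 15.999 = 0.0044377 mol
Divide by the smallest (0.0022189 mol): C 3.000, H 7.000, N 1.000, O 2.000

C3H7NO2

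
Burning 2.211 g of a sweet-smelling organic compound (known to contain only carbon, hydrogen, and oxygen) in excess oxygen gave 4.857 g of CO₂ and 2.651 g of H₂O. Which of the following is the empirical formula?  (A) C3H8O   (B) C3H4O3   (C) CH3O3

(A) C3H8O

mol C = 4.857 g CO₂ ÷ 44.009 g/mol = 0.11036 mol
mol H = 2 × 2.651 g H₂O ÷ 18.015 g/mol = 0.29431 mol
mass O = 2.211 − (1.3256 + 0.29666) = 0.58876 g → mol O = 0.58876 ÷ 15.999 = 0.036800 mol
Divide by the smallest (0.036800 mol): C 2.999, H 7.998, O 1.000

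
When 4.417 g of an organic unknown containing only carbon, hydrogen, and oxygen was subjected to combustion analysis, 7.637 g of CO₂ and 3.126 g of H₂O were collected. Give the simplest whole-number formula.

C7H14O5

mol C = 7.637 g CO₂ ÷ 44.009 g/mol = 0.17353 mol
mol H = 2 × 3.126 g H₂O ÷ 18.015 g/mol = 0.34704 mol
mass O = 4.417 − (2.0843 + 0.34982) = 1.9829 g → mol O = 1.9829 ÷ 15.999 = 0.12394 mol
Divide by the smallest (0.12394 mol): C 1.400, H 2.800, O 1.000
Multiplying each by 5 gives whole numbers: C 7.00, H 14.00, O 5.00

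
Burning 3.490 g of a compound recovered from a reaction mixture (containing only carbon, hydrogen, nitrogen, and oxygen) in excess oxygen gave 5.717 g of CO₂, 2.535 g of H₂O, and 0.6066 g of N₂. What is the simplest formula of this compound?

mol C = 5.717 g CO₂ ÷ 44.009 g/mol = 0.12991 mol
mol H = 2 × 2.535 g H₂O ÷ 18.015 g/mol = 0.28143 mol
mol N = 2 × 0.6066 g N₂ ÷ 28.014 g/mol = 0.043307 mol
mass O = 3.490 − (1.5603 + 0.28368 + 0.60660) = 1.0394 g → mol O = 1.0394 ÷ 15.999 = 0.064968 mol
Divide by the smallest (0.043307 mol): C 3.000, H 6.499, N 1.000, O 1.500
Multiplying each by 2 gives whole numbers: C 6.00, H 13.00, N 2.00, O 3.00

C6H13N2O3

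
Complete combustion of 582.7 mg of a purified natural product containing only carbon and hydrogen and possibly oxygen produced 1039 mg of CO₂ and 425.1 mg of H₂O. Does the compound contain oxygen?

mol C = 1.039 g CO₂ ÷ 44.009 g/mol = 0.023609 mol
mol H = 2 × 0.4251 g H₂O ÷ 18.015 g/mol = 0.047194 mol
C and H account for only 0.33114 g of the 0.5827 g sample; the remaining 0.25156 g must be oxygen.

yes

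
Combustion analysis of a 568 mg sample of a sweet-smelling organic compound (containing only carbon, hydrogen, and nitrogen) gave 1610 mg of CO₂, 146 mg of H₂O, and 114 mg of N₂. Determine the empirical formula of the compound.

C9H4N2

mol C = 1.61 g CO₂ ÷ 44.009 g/mol = 0.03658 mol
mol H = 2 × 0.146 g H₂O ÷ 18.015 g/mol = 0.01621 mol
mol N = 2 × 0.114 g N₂ ÷ 28.014 g/mol = 0.008139 mol
Divide by the smallest (0.008139 mol): C 4.495, H 1.992, N 1.000
Multiplying each by 2 gives whole numbers: C 8.99, H 3.98, N 2.00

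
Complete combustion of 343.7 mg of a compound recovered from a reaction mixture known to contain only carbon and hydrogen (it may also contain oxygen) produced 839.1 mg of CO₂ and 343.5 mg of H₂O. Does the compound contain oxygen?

mol C = 0.8391 g CO₂ ÷ 44.009 g/mol = 0.019067 mol
mol H = 2 × 0.3435 g H₂O ÷ 18.015 g/mol = 0.038135 mol
C and H account for only 0.26745 g of the 0.3437 g sample; the remaining 0.076252 g must be oxygen.

yes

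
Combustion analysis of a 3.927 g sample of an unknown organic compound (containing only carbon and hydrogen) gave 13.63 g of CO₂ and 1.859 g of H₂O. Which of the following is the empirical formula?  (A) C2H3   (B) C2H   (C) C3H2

(C) C3H2

mol C = 13.63 g CO₂ ÷ 44.009 g/mol = 0.30971 mol
mol H = 2 × 1.859 g H₂O ÷ 18.015 g/mol = 0.20638 mol
Divide by the smallest (0.20638 mol): C 1.501, H 1.000
Multiplying each by 2 gives whole numbers: C 3.00, H 2.00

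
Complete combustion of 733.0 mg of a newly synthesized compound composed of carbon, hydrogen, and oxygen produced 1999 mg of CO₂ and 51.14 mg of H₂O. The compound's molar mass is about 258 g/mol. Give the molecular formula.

mol C = 1.999 g CO₂ ÷ 44.009 g/mol = 0.045423 mol
mol H = 2 × 0.05114 g H₂O ÷ 18.015 g/mol = 0.0056775 mol
mass O = 0.7330 − (0.54557 + 0.0057229) = 0.18171 g → mol O = 0.18171 ÷ 15.999 = 0.011357 mol
Divide by the smallest (0.0056775 mol): C 8.000, H 1.000, O 2.000
Empirical formula: C8HO2
Empirical-formula mass = 129.09 g/mol; 258 ÷ 129.09 ≈ 2, so the molecular formula is C16H2O4.

C16H2O4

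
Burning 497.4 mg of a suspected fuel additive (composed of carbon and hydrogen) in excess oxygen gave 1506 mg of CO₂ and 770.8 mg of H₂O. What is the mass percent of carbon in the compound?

82.63%

mol C = 1.506 g CO₂ ÷ 44.009 g/mol = 0.034220 mol
mol H = 2 × 0.7708 g H₂O ÷ 18.015 g/mol = 0.085573 mol
mass % C = 0.41102 g ÷ 0.4974 g × 100%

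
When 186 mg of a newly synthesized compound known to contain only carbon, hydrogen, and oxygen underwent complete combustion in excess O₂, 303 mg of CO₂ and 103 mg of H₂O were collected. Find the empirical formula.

mol C = 0.303 g CO₂ ÷ 44.009 g/mol = 0.006885 mol
mol H = 2 × 0.103 g H₂O ÷ 18.015 g/mol = 0.01143 mol
mass O = 0.186 − (0.08270 + 0.01153) = 0.09178 g → mol O = 0.09178 ÷ 15.999 = 0.005737 mol
Divide by the smallest (0.005737 mol): C 1.200, H 1.993, O 1.000
Multiplying each by 5 gives whole numbers: C 6.00, H 9.97, O 5.00

C6H10O5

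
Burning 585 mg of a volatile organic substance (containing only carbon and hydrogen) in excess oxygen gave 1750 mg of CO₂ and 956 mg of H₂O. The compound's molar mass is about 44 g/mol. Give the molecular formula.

C3H8

mol C = 1.75 g CO₂ ÷ 44.009 g/mol = 0.03976 mol
mol H = 2 × 0.956 g H₂O ÷ 18.015 g/mol = 0.1061 mol
Divide by the smallest (0.03976 mol): C 1.000, H 2.669
Multiplying each by 3 gives whole numbers: C 3.00, H 8.01
Empirical formula: C3H8
Empirical-formula mass = 44.10 g/mol; 44 ÷ 44.10 ≈ 1, so the molecular formula is C3H8.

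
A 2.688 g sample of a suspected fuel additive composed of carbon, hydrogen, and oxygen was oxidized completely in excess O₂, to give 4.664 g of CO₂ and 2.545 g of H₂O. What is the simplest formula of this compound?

C3H8O2

mol C = 4.664 g CO₂ ÷ 44.009 g/mol = 0.10598 mol
mol H = 2 × 2.545 g H₂O ÷ 18.015 g/mol = 0.28254 mol
mass O = 2.688 − (1.2729 + 0.28480) = 1.1303 g → mol O = 1.1303 ÷ 15.999 = 0.070648 mol
Divide by the smallest (0.070648 mol): C 1.500, H 3.999, O 1.000
Multiplying each by 2 gives whole numbers: C 3.00, H 8.00, O 2.00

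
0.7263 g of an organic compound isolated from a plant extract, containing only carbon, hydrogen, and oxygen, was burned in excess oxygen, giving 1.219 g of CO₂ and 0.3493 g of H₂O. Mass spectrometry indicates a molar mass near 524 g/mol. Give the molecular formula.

C20H28O16

mol C = 1.219 g CO₂ ÷ 44.009 g/mol = 0.027699 mol
mol H = 2 × 0.3493 g H₂O ÷ 18.015 g/mol = 0.038779 mol
mass O = 0.7263 − (0.33269 + 0.039089) = 0.35452 g → mol O = 0.35452 ÷ 15.999 = 0.022159 mol
Divide by the smallest (0.022159 mol): C 1.250, H 1.750, O 1.000
Multiplying each by 4 gives whole numbers: C 5.00, H 7.00, O 4.00
Empirical formula: C5H7O4
Empirical-formula mass = 131.11 g/mol; 524 ÷ 131.11 ≈ 4, so the molecular formula is C20H28O16.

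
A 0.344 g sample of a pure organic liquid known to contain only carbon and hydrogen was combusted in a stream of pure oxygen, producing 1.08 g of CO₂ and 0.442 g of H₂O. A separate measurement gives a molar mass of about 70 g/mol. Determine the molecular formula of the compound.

mol C = 1.08 g CO₂ ÷ 44.009 g/mol = 0.02454 mol
mol H = 2 × 0.442 g H₂O ÷ 18.015 g/mol = 0.04907 mol
Divide by the smallest (0.02454 mol): C 1.000, H 2.000
Empirical formula: CH2
Empirical-formula mass = 14.03 g/mol; 70 ÷ 14.03 ≈ 5, so the molecular formula is C5H10.

C5H10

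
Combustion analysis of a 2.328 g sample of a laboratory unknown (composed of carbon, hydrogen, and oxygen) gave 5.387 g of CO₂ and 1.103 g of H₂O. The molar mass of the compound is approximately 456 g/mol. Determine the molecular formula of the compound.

C24H24O9

mol C = 5.387 g CO₂ ÷ 44.009 g/mol = 0.12241 mol
mol H = 2 × 1.103 g H₂O ÷ 18.015 g/mol = 0.12245 mol
mass O = 2.328 − (1.4702 + 0.12343) = 0.73434 g → mol O = 0.73434 ÷ 15.999 = 0.045899 mol
Divide by the smallest (0.045899 mol): C 2.667, H 2.668, O 1.000
Multiplying each by 3 gives whole numbers: C 8.00, H 8.00, O 3.00
Empirical formula: C8H8O3
Empirical-formula mass = 152.15 g/mol; 456 ÷ 152.15 ≈ 3, so the molecular formula is C24H24O9.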